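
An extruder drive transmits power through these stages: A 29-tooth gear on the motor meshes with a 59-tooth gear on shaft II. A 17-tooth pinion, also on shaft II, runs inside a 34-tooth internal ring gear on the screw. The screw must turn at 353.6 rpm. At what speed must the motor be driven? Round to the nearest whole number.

Overall ratio R = 2.0345 × 2 = 4.069.
Required input speed = output speed × R = 353.6 × 4.069 = 1438.8 rpm.

1439 rpm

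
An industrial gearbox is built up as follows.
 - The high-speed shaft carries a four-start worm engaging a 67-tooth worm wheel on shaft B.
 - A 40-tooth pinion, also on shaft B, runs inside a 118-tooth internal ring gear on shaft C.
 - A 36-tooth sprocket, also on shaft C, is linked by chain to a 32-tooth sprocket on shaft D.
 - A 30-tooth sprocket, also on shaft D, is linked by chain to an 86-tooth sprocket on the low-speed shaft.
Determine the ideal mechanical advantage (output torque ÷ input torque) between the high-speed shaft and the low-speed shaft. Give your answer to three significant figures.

Each stage contributes driven/driver: worm 67/4 = 16.75, internal gear 118/40 = 2.95, chain 32/36 = 0.88889, chain 86/30 = 2.8667.
Overall: 16.75 × 2.95 × 0.88889 × 2.8667 = 125.91.

126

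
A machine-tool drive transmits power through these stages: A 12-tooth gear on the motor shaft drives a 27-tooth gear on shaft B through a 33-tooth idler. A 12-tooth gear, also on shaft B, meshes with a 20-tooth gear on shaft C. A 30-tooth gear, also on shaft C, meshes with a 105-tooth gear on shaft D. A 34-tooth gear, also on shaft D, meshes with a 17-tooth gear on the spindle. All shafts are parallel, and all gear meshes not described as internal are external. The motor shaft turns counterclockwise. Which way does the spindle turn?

the motor shaft → shaft B: driver → idler → driven is 2 external meshes, 2 reversals → CCW.
shaft B → shaft C: external mesh, 1 reversal → CW.
shaft C → shaft D: external mesh, 1 reversal → CCW.
shaft D → the spindle: external mesh, 1 reversal → CW.
5 reversals in total — an odd number — so the spindle turns opposite to the motor shaft.

clockwise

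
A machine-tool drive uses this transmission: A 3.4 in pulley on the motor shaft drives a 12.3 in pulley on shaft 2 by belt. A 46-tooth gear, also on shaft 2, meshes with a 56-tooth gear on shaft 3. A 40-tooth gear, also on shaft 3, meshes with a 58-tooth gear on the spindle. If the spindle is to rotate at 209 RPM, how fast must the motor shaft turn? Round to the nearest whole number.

1335 RPM

Overall ratio R = 3.6176 × 1.2174 × 1.45 = 6.3859.
Required input speed = output speed × R = 209 × 6.3859 = 1334.7 RPM.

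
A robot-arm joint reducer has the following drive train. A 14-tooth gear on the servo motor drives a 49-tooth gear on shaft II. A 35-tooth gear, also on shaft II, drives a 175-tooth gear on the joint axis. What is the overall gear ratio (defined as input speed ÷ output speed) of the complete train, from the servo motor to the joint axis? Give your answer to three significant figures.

Each stage contributes driven/driver: gear mesh 49/14 = 3.5, gear mesh 175/35 = 5.
Overall: 3.5 × 5 = 17.5.

17.5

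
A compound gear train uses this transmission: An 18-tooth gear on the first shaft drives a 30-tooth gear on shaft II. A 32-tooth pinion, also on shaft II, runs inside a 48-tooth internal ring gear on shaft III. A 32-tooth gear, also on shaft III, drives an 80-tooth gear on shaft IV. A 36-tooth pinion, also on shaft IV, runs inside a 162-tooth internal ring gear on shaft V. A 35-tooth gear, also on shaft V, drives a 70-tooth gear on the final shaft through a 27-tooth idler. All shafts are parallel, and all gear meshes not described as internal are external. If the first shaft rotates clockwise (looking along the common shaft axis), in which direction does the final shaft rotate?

clockwise

the first shaft → shaft II: external mesh, 1 reversal → CCW.
shaft II → shaft III: internal mesh, same direction → CCW.
shaft III → shaft IV: external mesh, 1 reversal → CW.
shaft IV → shaft V: internal mesh, same direction → CW.
shaft V → the final shaft: driver → idler → driven is 2 external meshes, 2 reversals → CW.
4 reversals in total — an even number — so the final shaft turns the same way as the first shaft.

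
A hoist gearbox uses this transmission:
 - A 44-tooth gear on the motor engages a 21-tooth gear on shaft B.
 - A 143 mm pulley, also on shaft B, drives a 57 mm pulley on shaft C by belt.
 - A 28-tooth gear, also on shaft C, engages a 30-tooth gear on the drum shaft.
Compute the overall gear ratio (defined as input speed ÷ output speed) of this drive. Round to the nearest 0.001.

0.204

Each stage contributes driven/driver: gear mesh 21/44 = 0.47727, belt 57/143 = 0.3986, gear mesh 30/28 = 1.0714.
Overall: 0.47727 × 0.3986 × 1.0714 = 0.20383.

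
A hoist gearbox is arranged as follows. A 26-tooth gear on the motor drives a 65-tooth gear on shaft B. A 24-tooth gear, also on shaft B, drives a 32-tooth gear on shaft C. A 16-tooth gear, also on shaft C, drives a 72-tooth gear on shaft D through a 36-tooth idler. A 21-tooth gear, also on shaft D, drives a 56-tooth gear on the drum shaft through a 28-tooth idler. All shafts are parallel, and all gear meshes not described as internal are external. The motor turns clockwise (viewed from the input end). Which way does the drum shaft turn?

the motor → shaft B: external mesh, 1 reversal → CCW.
shaft B → shaft C: external mesh, 1 reversal → CW.
shaft C → shaft D: driver → idler → driven is 2 external meshes, 2 reversals → CW.
shaft D → the drum shaft: driver → idler → driven is 2 external meshes, 2 reversals → CW.
6 reversals in total — an even number — so the drum shaft turns the same way as the motor.

clockwise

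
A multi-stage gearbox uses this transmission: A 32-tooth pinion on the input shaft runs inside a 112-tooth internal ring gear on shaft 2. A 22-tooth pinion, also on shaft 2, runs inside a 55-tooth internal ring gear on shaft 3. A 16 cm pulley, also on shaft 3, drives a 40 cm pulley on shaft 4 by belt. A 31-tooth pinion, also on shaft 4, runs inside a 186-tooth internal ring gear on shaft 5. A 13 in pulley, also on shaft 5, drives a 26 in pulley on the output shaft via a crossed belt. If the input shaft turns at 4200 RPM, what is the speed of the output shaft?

16 RPM

internal gear 112/32 = 3.5 → 4200/3.5 = 1200 RPM
internal gear 55/22 = 2.5 → 1200/2.5 = 480 RPM
belt 40/16 = 2.5 → 480/2.5 = 192 RPM
internal gear 186/31 = 6 → 192/6 = 32 RPM
belt 26/13 = 2 → 32/2 = 16 RPM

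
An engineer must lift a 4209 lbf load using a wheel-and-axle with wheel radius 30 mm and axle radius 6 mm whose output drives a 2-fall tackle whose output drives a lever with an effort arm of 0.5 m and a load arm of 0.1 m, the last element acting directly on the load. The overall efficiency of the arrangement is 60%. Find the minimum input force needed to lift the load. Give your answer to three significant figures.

Wheel-and-axle MA = R/r = 30/6 = 5.
Block-and-tackle MA = number of supporting rope parts = 2.
Lever MA = effort arm / load arm = 0.5/0.1 = 5.
Combined ideal MA = 5 × 2 × 5 = 50.
Actual MA = 50 × 0.60 = 30.
Effort = load / actual MA = 4209 / 30 = 140.3 lbf.

140 lbf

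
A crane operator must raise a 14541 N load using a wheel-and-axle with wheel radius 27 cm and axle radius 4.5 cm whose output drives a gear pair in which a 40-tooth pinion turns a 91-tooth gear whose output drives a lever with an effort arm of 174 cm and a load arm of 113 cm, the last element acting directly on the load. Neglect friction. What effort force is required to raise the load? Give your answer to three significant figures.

692 N

Wheel-and-axle MA = R/r = 27/4.5 = 6.
Gear pair MA = 91/40 = 2.275.
Lever MA = effort arm / load arm = 174/113 = 1.5398.
Combined ideal MA = 6 × 2.275 × 1.5398 = 21.019.
Effort = load / MA = 14541 / 21.019 = 691.82 N.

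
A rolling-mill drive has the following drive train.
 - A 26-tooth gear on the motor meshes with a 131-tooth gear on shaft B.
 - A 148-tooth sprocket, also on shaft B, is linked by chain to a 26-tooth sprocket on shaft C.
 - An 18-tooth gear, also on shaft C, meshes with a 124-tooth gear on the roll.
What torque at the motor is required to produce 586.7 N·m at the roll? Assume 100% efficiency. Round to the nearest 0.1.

Overall ratio R = 5.0385 × 0.17568 × 6.8889 = 6.0976.
Input torque = output torque / R = 586.7 / 6.0976 = 96.218 N·m.

96.2 N·m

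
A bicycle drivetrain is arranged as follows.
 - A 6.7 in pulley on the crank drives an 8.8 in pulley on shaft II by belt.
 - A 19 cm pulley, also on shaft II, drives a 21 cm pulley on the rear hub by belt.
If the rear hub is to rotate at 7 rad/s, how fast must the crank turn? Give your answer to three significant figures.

Overall ratio R = 1.3134 × 1.1053 = 1.4517.
Required input speed = output speed × R = 7 × 1.4517 = 10.162 rad/s.

10.2 rad/s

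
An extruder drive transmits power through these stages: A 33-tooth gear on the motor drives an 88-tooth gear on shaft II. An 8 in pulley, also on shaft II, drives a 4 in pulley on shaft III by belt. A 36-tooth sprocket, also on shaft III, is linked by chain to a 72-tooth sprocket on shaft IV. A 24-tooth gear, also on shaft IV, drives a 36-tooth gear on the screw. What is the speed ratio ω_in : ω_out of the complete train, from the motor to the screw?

Each stage contributes driven/driver: gear mesh 88/33 = 2.6667, belt 4/8 = 0.5, chain 72/36 = 2, gear mesh 36/24 = 1.5.
Overall: 2.6667 × 0.5 × 2 × 1.5 = 4.

4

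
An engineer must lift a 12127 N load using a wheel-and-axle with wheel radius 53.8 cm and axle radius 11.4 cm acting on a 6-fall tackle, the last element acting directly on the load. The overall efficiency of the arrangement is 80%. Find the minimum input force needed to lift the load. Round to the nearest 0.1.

535.3 N

Wheel-and-axle MA = R/r = 53.8/11.4 = 4.7193.
Block-and-tackle MA = number of supporting rope parts = 6.
Combined ideal MA = 4.7193 × 6 = 28.316.
Actual MA = 28.316 × 0.80 = 22.653.
Effort = load / actual MA = 12127 / 22.653 = 535.35 N.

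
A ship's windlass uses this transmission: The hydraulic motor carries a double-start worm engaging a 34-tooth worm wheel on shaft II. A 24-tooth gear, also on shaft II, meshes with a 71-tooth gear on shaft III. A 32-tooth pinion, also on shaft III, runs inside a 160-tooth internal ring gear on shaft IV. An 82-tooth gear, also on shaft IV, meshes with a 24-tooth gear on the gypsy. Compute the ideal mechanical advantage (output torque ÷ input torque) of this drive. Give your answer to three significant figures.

73.6

Each stage contributes driven/driver: worm 34/2 = 17, gear mesh 71/24 = 2.9583, internal gear 160/32 = 5, gear mesh 24/82 = 0.29268.
Overall: 17 × 2.9583 × 5 × 0.29268 = 73.598.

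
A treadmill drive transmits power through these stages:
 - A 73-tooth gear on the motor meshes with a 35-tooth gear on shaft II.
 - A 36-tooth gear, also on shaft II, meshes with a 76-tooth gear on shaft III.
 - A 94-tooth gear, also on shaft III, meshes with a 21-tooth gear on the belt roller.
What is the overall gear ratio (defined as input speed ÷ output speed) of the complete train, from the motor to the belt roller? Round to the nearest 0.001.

Each stage contributes driven/driver: gear mesh 35/73 = 0.47945, gear mesh 76/36 = 2.1111, gear mesh 21/94 = 0.2234.
Overall: 0.47945 × 2.1111 × 0.2234 = 0.22612.

0.226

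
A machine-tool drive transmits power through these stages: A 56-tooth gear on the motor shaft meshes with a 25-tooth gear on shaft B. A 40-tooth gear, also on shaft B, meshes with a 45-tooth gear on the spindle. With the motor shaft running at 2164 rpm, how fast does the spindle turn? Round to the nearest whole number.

the motor shaft → shaft B (gear mesh, 25/56): 2164 ÷ 0.44643 = 4847.4 rpm
shaft B → the spindle (gear mesh, 45/40): 4847.4 ÷ 1.125 = 4308.8 rpm

4309 rpm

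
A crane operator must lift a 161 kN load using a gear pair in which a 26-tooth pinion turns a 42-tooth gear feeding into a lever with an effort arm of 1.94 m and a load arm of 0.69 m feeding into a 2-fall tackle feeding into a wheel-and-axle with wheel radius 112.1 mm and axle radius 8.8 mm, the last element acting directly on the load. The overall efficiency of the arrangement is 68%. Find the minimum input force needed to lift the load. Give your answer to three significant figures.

2.05 kN

Gear pair MA = 42/26 = 1.6154.
Lever MA = effort arm / load arm = 1.94/0.69 = 2.8116.
Block-and-tackle MA = number of supporting rope parts = 2.
Wheel-and-axle MA = R/r = 112.1/8.8 = 12.739.
Combined ideal MA = 1.6154 × 2.8116 × 2 × 12.739 = 115.71.
Actual MA = 115.71 × 0.68 = 78.685.
Effort = load / actual MA = 161 / 78.685 = 2.0461 kN.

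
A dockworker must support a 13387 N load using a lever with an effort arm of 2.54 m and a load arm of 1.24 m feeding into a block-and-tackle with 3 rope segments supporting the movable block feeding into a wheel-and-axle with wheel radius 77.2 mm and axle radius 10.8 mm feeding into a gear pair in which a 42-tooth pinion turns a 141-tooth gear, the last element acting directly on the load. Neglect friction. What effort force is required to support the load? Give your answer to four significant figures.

Lever MA = effort arm / load arm = 2.54/1.24 = 2.0484.
Block-and-tackle MA = number of supporting rope parts = 3.
Wheel-and-axle MA = R/r = 77.2/10.8 = 7.1481.
Gear pair MA = 141/42 = 3.3571.
Combined ideal MA = 2.0484 × 3 × 7.1481 × 3.3571 = 147.47.
Effort = load / MA = 13387 / 147.47 = 90.779 N.

90.78 N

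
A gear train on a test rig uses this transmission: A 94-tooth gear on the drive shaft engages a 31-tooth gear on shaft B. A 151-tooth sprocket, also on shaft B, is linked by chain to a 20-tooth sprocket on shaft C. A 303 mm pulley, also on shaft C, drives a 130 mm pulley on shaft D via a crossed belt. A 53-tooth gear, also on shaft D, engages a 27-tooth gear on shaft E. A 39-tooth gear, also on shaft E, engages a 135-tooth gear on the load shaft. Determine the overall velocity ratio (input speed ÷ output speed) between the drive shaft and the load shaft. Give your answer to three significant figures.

Each stage contributes driven/driver: gear mesh 31/94 = 0.32979, chain 20/151 = 0.13245, belt 130/303 = 0.42904, gear mesh 27/53 = 0.50943, gear mesh 135/39 = 3.4615.
Overall: 0.32979 × 0.13245 × 0.42904 × 0.50943 × 3.4615 = 0.033048.

0.0330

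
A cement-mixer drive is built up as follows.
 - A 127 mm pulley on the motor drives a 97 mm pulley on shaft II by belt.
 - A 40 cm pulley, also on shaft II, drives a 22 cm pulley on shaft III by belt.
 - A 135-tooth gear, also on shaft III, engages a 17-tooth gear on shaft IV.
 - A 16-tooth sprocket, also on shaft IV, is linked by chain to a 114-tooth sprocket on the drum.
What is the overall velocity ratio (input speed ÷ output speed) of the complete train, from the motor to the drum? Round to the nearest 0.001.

Each stage contributes driven/driver: belt 97/127 = 0.76378, belt 22/40 = 0.55, gear mesh 17/135 = 0.12593, chain 114/16 = 7.125.
Overall: 0.76378 × 0.55 × 0.12593 × 7.125 = 0.3769.

0.377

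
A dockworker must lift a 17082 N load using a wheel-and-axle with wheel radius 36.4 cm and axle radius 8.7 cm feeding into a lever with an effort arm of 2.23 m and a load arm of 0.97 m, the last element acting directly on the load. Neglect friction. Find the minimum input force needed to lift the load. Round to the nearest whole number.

Wheel-and-axle MA = R/r = 36.4/8.7 = 4.1839.
Lever MA = effort arm / load arm = 2.23/0.97 = 2.299.
Combined ideal MA = 4.1839 × 2.299 = 9.6187.
Effort = load / MA = 17082 / 9.6187 = 1775.9 N.

1776 N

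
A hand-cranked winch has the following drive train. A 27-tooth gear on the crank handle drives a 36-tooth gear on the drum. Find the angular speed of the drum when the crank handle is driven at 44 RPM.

33 RPM

the crank handle → the drum (gear mesh, 36/27): 44 ÷ 1.3333 = 33 RPM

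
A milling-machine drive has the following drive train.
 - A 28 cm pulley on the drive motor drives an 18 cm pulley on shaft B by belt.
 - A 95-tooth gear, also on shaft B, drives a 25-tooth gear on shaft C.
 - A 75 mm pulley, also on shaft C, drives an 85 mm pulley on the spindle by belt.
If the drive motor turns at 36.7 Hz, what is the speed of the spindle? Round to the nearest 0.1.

the drive motor → shaft B (belt, 18/28): 36.7 ÷ 0.64286 = 57.089 Hz
shaft B → shaft C (gear mesh, 25/95): 57.089 ÷ 0.26316 = 216.94 Hz
shaft C → the spindle (belt, 85/75): 216.94 ÷ 1.1333 = 191.42 Hz

191.4 Hz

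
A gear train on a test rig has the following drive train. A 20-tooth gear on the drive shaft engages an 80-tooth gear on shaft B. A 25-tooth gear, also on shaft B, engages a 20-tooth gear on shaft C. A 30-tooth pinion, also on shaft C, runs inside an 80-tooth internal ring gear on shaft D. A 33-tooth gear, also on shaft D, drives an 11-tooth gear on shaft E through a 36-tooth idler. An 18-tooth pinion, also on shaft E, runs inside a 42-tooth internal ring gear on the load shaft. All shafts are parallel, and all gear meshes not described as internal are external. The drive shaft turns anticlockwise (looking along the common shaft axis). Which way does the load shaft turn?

the drive shaft → shaft B: external mesh, 1 reversal → CW.
shaft B → shaft C: external mesh, 1 reversal → CCW.
shaft C → shaft D: internal mesh, same direction → CCW.
shaft D → shaft E: driver → idler → driven is 2 external meshes, 2 reversals → CCW.
shaft E → the load shaft: internal mesh, same direction → CCW.
4 reversals in total — an even number — so the load shaft turns the same way as the drive shaft.

anticlockwise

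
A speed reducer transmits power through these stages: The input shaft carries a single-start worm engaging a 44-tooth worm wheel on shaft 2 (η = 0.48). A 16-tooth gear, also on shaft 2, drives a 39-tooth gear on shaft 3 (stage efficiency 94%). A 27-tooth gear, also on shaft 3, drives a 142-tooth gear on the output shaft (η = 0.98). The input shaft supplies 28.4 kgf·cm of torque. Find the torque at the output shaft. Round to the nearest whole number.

7083 kgf·cm

After the worm (44/1): 28.4 × 44 × 0.48 = 599.81 kgf·cm
After the gear mesh (39/16): 599.81 × 2.4375 × 0.94 = 1374.3 kgf·cm
After the gear mesh (142/27): 1374.3 × 5.2593 × 0.98 = 7083.3 kgf·cm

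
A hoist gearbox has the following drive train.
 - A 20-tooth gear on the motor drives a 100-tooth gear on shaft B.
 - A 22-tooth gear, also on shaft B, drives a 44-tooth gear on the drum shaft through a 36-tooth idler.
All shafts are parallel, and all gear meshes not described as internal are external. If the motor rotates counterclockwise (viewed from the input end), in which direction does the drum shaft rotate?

clockwise

the motor → shaft B: external mesh, 1 reversal → CW.
shaft B → the drum shaft: driver → idler → driven is 2 external meshes, 2 reversals → CW.
3 reversals in total — an odd number — so the drum shaft turns opposite to the motor.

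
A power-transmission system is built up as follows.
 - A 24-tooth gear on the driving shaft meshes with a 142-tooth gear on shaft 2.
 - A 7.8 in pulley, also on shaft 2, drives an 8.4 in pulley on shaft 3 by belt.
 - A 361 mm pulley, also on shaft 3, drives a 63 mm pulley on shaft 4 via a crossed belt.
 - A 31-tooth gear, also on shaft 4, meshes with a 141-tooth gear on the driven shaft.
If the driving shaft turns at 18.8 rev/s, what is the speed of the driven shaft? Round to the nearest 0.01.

gear mesh 142/24 = 5.9167 → 18.8/5.9167 = 3.1775 rev/s
belt 8.4/7.8 = 1.0769 → 3.1775/1.0769 = 2.9505 rev/s
belt 63/361 = 0.17452 → 2.9505/0.17452 = 16.907 rev/s
gear mesh 141/31 = 4.5484 → 16.907/4.5484 = 3.7171 rev/s

3.72 rev/s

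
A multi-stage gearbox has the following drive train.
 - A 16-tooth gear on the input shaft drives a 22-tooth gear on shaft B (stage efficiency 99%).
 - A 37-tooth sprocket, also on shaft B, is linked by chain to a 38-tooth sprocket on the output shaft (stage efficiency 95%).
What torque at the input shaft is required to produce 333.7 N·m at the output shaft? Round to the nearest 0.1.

251.3 N·m

Overall ratio R = 1.375 × 1.027 = 1.4122; overall efficiency η = 0.99 × 0.95 = 0.9405.
Input torque = output torque / (R × η) = 333.7 / (1.4122 × 0.9405) = 251.25 N·m.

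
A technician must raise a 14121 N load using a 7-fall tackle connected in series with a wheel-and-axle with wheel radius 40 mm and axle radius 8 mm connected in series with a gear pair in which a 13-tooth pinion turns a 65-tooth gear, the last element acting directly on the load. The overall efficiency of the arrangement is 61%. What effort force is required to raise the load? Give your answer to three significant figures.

132 N

Block-and-tackle MA = number of supporting rope parts = 7.
Wheel-and-axle MA = R/r = 40/8 = 5.
Gear pair MA = 65/13 = 5.
Combined ideal MA = 7 × 5 × 5 = 175.
Actual MA = 175 × 0.61 = 106.75.
Effort = load / actual MA = 14121 / 106.75 = 132.28 N.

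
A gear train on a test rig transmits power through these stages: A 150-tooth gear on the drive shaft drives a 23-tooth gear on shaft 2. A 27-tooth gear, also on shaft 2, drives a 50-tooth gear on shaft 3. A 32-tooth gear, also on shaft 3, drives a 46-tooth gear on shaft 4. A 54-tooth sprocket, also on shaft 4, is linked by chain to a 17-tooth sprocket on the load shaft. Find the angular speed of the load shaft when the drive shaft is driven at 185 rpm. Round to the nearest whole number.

Gear mesh: ratio = 23/150 = 0.15333, so shaft 2 turns at 185 / 0.15333 = 1206.5 rpm.
Gear mesh: ratio = 50/27 = 1.8519, so shaft 3 turns at 1206.5 / 1.8519 = 651.52 rpm.
Gear mesh: ratio = 46/32 = 1.4375, so shaft 4 turns at 651.52 / 1.4375 = 453.23 rpm.
Chain: ratio = 17/54 = 0.31481, so the load shaft turns at 453.23 / 0.31481 = 1439.7 rpm.

1440 rpm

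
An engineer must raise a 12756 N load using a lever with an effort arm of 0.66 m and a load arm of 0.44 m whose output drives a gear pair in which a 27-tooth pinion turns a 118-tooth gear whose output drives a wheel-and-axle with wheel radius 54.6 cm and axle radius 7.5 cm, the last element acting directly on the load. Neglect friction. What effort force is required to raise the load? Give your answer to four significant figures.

Lever MA = effort arm / load arm = 0.66/0.44 = 1.5.
Gear pair MA = 118/27 = 4.3704.
Wheel-and-axle MA = R/r = 54.6/7.5 = 7.28.
Combined ideal MA = 1.5 × 4.3704 × 7.28 = 47.724.
Effort = load / MA = 12756 / 47.724 = 267.28 N.

267.3 N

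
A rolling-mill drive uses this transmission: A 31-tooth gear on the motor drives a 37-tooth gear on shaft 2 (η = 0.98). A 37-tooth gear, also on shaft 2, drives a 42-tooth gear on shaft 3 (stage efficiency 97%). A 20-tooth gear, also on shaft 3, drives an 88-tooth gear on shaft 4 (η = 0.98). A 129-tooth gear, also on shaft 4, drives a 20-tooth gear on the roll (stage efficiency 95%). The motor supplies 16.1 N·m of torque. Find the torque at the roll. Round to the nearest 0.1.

Gear mesh: ratio = 37/31 = 1.1935; torque at shaft 2 = 16.1 × 1.1935 × 0.98 = 18.832 N·m.
Gear mesh: ratio = 42/37 = 1.1351; torque at shaft 3 = 18.832 × 1.1351 × 0.97 = 20.735 N·m.
Gear mesh: ratio = 88/20 = 4.4; torque at shaft 4 = 20.735 × 4.4 × 0.98 = 89.411 N·m.
Gear mesh: ratio = 20/129 = 0.15504; torque at the roll = 89.411 × 0.15504 × 0.95 = 13.169 N·m.

13.2 N·m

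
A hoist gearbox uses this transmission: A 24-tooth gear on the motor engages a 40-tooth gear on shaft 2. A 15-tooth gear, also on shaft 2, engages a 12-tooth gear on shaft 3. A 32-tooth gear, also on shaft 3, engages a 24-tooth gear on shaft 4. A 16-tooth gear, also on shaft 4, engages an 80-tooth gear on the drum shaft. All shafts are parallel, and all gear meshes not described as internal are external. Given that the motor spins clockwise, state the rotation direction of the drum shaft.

clockwise

the motor → shaft 2: external mesh, 1 reversal → CCW.
shaft 2 → shaft 3: external mesh, 1 reversal → CW.
shaft 3 → shaft 4: external mesh, 1 reversal → CCW.
shaft 4 → the drum shaft: external mesh, 1 reversal → CW.
4 reversals in total — an even number — so the drum shaft turns the same way as the motor.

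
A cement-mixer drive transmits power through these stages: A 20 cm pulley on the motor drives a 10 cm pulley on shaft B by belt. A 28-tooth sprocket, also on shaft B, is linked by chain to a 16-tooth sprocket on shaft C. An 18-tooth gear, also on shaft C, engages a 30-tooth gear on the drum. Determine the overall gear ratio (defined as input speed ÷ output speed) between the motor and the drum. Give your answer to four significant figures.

0.4762

Each stage contributes driven/driver: belt 10/20 = 0.5, chain 16/28 = 0.57143, gear mesh 30/18 = 1.6667.
Overall: 0.5 × 0.57143 × 1.6667 = 0.47619.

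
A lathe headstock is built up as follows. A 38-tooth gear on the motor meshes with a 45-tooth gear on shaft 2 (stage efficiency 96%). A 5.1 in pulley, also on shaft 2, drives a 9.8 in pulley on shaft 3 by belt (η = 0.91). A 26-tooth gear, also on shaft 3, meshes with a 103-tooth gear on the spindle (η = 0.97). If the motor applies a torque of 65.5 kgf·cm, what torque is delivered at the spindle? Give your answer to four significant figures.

After the gear mesh (45/38): 65.5 × 1.1842 × 0.96 = 74.463 kgf·cm
After the belt (9.8/5.1): 74.463 × 1.9216 × 0.91 = 130.21 kgf·cm
After the gear mesh (103/26): 130.21 × 3.9615 × 0.97 = 500.35 kgf·cm

500.4 kgf·cm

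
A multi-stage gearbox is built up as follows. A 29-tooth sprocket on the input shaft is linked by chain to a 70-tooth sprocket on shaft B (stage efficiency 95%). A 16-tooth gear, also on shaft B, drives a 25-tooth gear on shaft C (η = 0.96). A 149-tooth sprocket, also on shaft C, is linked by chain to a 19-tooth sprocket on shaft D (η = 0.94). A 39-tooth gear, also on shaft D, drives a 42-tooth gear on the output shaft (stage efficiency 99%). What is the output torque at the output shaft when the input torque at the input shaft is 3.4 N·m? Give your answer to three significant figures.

Chain: ratio = 70/29 = 2.4138; torque at shaft B = 3.4 × 2.4138 × 0.95 = 7.7966 N·m.
Gear mesh: ratio = 25/16 = 1.5625; torque at shaft C = 7.7966 × 1.5625 × 0.96 = 11.695 N·m.
Chain: ratio = 19/149 = 0.12752; torque at shaft D = 11.695 × 0.12752 × 0.94 = 1.4018 N·m.
Gear mesh: ratio = 42/39 = 1.0769; torque at the output shaft = 1.4018 × 1.0769 × 0.99 = 1.4945 N·m.

1.49 N·m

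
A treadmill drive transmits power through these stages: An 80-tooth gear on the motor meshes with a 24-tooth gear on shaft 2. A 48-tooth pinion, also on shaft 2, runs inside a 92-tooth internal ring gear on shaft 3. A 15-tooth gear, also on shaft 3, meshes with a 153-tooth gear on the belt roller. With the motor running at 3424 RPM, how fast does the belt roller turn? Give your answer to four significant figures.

583.8 RPM

Gear mesh: ratio = 24/80 = 0.3, so shaft 2 turns at 3424 / 0.3 = 11413 RPM.
Internal gear: ratio = 92/48 = 1.9167, so shaft 3 turns at 11413 / 1.9167 = 5954.8 RPM.
Gear mesh: ratio = 153/15 = 10.2, so the belt roller turns at 5954.8 / 10.2 = 583.8 RPM.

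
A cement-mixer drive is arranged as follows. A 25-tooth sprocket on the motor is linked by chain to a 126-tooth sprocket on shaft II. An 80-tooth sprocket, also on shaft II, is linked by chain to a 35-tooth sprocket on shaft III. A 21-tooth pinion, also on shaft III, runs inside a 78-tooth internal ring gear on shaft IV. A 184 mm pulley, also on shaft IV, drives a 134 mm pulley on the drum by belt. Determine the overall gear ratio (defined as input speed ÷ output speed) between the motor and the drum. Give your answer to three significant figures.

Each stage contributes driven/driver: chain 126/25 = 5.04, chain 35/80 = 0.4375, internal gear 78/21 = 3.7143, belt 134/184 = 0.72826.
Overall: 5.04 × 0.4375 × 3.7143 × 0.72826 = 5.9645.

5.96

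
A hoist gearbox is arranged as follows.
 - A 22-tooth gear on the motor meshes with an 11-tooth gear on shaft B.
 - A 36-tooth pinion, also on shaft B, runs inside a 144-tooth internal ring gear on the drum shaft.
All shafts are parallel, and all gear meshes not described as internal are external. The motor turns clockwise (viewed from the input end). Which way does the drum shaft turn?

counterclockwise

the motor → shaft B: external mesh, 1 reversal → CCW.
shaft B → the drum shaft: internal mesh, same direction → CCW.
1 reversal in total — an odd number — so the drum shaft turns opposite to the motor.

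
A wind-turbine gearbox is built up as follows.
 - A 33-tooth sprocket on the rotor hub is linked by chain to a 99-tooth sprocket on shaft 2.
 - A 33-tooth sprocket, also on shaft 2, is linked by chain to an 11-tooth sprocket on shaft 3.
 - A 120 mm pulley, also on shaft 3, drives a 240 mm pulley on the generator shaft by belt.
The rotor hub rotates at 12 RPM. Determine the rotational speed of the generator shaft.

6 RPM

chain 99/33 = 3 → 12/3 = 4 RPM
chain 11/33 = 0.33333 → 4/0.33333 = 12 RPM
belt 240/120 = 2 → 12/2 = 6 RPM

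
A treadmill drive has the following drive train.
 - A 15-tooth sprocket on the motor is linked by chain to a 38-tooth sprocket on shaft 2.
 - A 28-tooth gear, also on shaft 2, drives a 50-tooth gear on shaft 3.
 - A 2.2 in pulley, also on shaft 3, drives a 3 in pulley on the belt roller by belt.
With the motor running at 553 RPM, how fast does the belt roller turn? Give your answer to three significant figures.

chain 38/15 = 2.5333 → 553/2.5333 = 218.29 RPM
gear mesh 50/28 = 1.7857 → 218.29/1.7857 = 122.24 RPM
belt 3/2.2 = 1.3636 → 122.24/1.3636 = 89.644 RPM

89.6 RPM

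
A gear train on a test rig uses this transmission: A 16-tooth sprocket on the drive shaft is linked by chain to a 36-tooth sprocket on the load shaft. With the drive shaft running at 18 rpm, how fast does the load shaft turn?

8 rpm

Chain: ratio = 36/16 = 2.25, so the load shaft turns at 18 / 2.25 = 8 rpm.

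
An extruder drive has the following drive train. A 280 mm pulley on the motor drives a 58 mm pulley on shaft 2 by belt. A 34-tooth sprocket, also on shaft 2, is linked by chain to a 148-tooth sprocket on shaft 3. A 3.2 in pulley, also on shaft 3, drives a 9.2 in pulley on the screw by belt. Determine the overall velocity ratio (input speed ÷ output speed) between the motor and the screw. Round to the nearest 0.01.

2.59

Each stage contributes driven/driver: belt 58/280 = 0.20714, chain 148/34 = 4.3529, belt 9.2/3.2 = 2.875.
Overall: 0.20714 × 4.3529 × 2.875 = 2.5923.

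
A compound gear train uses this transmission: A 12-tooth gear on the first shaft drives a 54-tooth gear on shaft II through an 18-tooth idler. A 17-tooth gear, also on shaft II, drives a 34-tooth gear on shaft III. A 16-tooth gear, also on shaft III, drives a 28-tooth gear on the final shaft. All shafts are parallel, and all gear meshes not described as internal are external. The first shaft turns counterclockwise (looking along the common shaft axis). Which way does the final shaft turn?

the first shaft → shaft II: driver → idler → driven is 2 external meshes, 2 reversals → CCW.
shaft II → shaft III: external mesh, 1 reversal → CW.
shaft III → the final shaft: external mesh, 1 reversal → CCW.
4 reversals in total — an even number — so the final shaft turns the same way as the first shaft.

counterclockwise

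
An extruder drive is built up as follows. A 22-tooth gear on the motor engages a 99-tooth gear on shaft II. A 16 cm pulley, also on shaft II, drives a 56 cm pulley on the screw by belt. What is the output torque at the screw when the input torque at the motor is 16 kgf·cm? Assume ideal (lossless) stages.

Gear mesh: ratio = 99/22 = 4.5; torque at shaft II = 16 × 4.5 = 72 kgf·cm.
Belt: ratio = 56/16 = 3.5; torque at the screw = 72 × 3.5 = 252 kgf·cm.

252 kgf·cm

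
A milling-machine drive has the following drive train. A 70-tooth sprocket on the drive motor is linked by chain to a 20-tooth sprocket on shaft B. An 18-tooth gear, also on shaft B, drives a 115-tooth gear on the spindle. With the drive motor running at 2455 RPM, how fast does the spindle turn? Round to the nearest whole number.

Chain: ratio = 20/70 = 0.28571, so shaft B turns at 2455 / 0.28571 = 8592.5 RPM.
Gear mesh: ratio = 115/18 = 6.3889, so the spindle turns at 8592.5 / 6.3889 = 1344.9 RPM.

1345 RPM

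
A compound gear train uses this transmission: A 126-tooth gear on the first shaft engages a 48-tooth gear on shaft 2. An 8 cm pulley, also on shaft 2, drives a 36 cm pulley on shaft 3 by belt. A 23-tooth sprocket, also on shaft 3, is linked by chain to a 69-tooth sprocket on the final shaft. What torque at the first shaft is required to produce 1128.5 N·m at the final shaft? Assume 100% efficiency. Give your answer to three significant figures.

Overall ratio R = 0.38095 × 4.5 × 3 = 5.1429.
Input torque = output torque / R = 1128.5 / 5.1429 = 219.43 N·m.

219 N·m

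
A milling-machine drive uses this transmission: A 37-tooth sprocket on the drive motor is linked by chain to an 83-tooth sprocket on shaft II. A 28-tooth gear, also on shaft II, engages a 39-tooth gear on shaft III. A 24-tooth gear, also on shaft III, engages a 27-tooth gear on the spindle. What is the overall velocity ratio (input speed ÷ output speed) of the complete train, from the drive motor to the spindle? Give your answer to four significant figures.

Each stage contributes driven/driver: chain 83/37 = 2.2432, gear mesh 39/28 = 1.3929, gear mesh 27/24 = 1.125.
Overall: 2.2432 × 1.3929 × 1.125 = 3.5151.

3.515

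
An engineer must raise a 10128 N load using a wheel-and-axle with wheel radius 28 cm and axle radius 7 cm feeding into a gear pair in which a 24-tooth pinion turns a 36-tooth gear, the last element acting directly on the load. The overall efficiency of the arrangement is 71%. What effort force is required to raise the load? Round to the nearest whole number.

2377 N

Wheel-and-axle MA = R/r = 28/7 = 4.
Gear pair MA = 36/24 = 1.5.
Combined ideal MA = 4 × 1.5 = 6.
Actual MA = 6 × 0.71 = 4.26.
Effort = load / actual MA = 10128 / 4.26 = 2377.5 N.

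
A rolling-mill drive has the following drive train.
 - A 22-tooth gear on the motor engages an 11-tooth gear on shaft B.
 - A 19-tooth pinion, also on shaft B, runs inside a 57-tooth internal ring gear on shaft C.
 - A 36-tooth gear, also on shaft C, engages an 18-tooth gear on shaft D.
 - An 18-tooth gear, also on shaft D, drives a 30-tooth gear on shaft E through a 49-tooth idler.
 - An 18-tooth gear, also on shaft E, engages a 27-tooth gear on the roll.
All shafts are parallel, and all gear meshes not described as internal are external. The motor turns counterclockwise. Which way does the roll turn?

the motor → shaft B: external mesh, 1 reversal → CW.
shaft B → shaft C: internal mesh, same direction → CW.
shaft C → shaft D: external mesh, 1 reversal → CCW.
shaft D → shaft E: driver → idler → driven is 2 external meshes, 2 reversals → CCW.
shaft E → the roll: external mesh, 1 reversal → CW.
5 reversals in total — an odd number — so the roll turns opposite to the motor.

clockwise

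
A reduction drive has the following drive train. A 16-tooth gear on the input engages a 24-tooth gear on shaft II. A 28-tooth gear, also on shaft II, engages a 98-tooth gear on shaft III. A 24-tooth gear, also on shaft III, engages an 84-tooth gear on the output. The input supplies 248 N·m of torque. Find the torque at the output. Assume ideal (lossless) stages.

gear mesh 24/16 = 1.5 → τ = 248·1.5 = 372 N·m
gear mesh 98/28 = 3.5 → τ = 372·3.5 = 1302 N·m
gear mesh 84/24 = 3.5 → τ = 1302·3.5 = 4557 N·m

4557 N·m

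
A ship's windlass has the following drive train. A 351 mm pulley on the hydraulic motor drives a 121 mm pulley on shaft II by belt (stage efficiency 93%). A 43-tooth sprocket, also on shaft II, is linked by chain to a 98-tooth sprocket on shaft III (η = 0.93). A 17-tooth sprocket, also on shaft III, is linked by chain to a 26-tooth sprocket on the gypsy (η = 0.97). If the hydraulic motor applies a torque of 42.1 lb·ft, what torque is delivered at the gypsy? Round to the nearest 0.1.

42.4 lb·ft

belt 121/351 = 0.34473 → τ = 42.1·0.34473·0.93 = 13.497 lb·ft
chain 98/43 = 2.2791 → τ = 13.497·2.2791·0.93 = 28.608 lb·ft
chain 26/17 = 1.5294 → τ = 28.608·1.5294·0.97 = 42.44 lb·ft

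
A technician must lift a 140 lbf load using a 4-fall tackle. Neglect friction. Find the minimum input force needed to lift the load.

Block-and-tackle MA = number of supporting rope parts = 4.
Effort = load / MA = 140 / 4 = 35 lbf.

35 lbf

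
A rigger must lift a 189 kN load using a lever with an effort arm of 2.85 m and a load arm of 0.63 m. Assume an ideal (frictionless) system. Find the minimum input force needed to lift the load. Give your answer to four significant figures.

41.78 kN

Lever MA = effort arm / load arm = 2.85/0.63 = 4.5238.
Effort = load / MA = 189 / 4.5238 = 41.779 kN.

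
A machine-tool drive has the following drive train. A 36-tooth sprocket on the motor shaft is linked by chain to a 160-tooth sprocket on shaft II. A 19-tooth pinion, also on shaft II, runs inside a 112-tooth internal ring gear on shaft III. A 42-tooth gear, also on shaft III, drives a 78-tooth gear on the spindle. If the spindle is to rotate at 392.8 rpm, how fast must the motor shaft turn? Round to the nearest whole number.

Overall ratio R = 4.4444 × 5.8947 × 1.8571 = 48.655.
Required input speed = output speed × R = 392.8 × 48.655 = 19112 rpm.

19112 rpm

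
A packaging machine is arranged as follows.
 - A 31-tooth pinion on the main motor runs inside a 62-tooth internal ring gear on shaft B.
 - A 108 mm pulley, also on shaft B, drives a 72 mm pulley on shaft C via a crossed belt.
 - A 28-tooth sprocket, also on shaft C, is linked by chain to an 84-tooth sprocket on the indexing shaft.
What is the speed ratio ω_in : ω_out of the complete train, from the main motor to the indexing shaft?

Each stage contributes driven/driver: internal gear 62/31 = 2, belt 72/108 = 0.66667, chain 84/28 = 3.
Overall: 2 × 0.66667 × 3 = 4.

4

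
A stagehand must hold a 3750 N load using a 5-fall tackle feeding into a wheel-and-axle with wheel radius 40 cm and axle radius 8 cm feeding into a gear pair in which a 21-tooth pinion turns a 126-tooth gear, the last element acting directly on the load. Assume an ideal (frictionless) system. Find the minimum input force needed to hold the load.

Block-and-tackle MA = number of supporting rope parts = 5.
Wheel-and-axle MA = R/r = 40/8 = 5.
Gear pair MA = 126/21 = 6.
Combined ideal MA = 5 × 5 × 6 = 150.
Effort = load / MA = 3750 / 150 = 25 N.

25 N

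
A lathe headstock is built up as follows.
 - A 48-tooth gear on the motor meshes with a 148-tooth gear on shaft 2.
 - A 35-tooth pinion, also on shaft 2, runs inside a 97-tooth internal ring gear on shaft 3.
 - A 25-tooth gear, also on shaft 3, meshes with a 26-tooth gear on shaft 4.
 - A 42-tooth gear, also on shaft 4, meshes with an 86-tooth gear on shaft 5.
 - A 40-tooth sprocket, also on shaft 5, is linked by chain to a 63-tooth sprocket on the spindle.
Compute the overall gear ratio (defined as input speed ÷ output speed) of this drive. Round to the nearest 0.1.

28.7

Each stage contributes driven/driver: gear mesh 148/48 = 3.0833, internal gear 97/35 = 2.7714, gear mesh 26/25 = 1.04, gear mesh 86/42 = 2.0476, chain 63/40 = 1.575.
Overall: 3.0833 × 2.7714 × 1.04 × 2.0476 × 1.575 = 28.661.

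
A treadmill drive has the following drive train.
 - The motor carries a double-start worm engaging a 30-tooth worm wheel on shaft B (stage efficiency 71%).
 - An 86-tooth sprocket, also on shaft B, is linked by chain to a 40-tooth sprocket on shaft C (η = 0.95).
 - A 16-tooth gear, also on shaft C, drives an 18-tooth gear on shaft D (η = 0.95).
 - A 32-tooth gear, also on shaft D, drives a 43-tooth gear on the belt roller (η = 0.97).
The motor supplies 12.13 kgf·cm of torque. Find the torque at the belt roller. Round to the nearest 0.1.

After the worm (30/2): 12.13 × 15 × 0.71 = 129.18 kgf·cm
After the chain (40/86): 129.18 × 0.46512 × 0.95 = 57.082 kgf·cm
After the gear mesh (18/16): 57.082 × 1.125 × 0.95 = 61.006 kgf·cm
After the gear mesh (43/32): 61.006 × 1.3438 × 0.97 = 79.517 kgf·cm

79.5 kgf·cm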